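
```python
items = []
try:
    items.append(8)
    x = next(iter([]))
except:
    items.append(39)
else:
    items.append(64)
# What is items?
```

Step-by-step execution trace:
1. try: `items.append(8)` → items = [8].
2. `x = next(iter([]))` raises StopIteration.
3. bare `except` matches → `items.append(39)` → items = [8, 39].
4. `else` is skipped (an exception was raised).
Result: [8, 39]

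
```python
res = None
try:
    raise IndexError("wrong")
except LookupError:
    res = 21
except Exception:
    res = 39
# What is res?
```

Step-by-step execution trace:
1. `raise IndexError(...)` raises IndexError.
2. `except LookupError` matches (IndexError is a subclass of LookupError) → res = 21.
3. `except Exception` is not reached.
Result: 21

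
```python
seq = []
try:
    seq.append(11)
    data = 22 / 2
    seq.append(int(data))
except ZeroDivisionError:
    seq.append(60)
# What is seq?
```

Step-by-step execution trace:
1. try: `seq.append(11)` → seq = [11].
2. `data = 22 / 2` → data = 11.0. No exception raised.
3. `seq.append(int(data))` → seq = [11, 11].
4. `except ZeroDivisionError` is skipped (no exception was raised).
Result: [11, 11]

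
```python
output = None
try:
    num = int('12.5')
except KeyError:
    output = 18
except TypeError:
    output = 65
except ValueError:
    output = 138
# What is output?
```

Step-by-step execution trace:
1. `num = int('12.5')` raises ValueError.
2. `except KeyError` does not match ValueError; skipped.
3. `except TypeError` does not match ValueError; skipped.
4. `except ValueError` matches → output = 138.
Result: 138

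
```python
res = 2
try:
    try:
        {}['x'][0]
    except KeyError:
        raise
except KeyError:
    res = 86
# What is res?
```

Step-by-step execution trace:
1. Inner try: `{}['x'][0]` raises KeyError.
2. Inner `except KeyError` matches; bare `raise` re-raises the same KeyError.
3. Outer `except KeyError` matches → res = 86.
Result: 86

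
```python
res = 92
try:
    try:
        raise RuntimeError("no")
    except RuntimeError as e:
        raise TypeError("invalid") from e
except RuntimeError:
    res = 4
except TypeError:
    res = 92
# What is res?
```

Step-by-step execution trace:
1. Inner try raises RuntimeError; inner `except RuntimeError as e` catches it.
2. `raise TypeError(...) from e` raises TypeError (RuntimeError is attached as __cause__, but only TypeError is active).
3. Outer `except RuntimeError` does not match TypeError; skipped.
4. Outer `except TypeError` matches → res = 92.
Result: 92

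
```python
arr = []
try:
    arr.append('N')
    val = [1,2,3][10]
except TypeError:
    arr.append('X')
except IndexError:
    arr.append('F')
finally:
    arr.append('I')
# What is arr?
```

Step-by-step execution trace:
1. try: `arr.append('N')` → arr = ['N'].
2. `val = [1,2,3][10]` raises IndexError.
3. `except TypeError` does not match IndexError; skipped.
4. `except IndexError` matches → `arr.append('F')` → arr = ['N', 'F'].
5. finally always runs: `arr.append('I')` → arr = ['N', 'F', 'I'].
Result: ['N', 'F', 'I']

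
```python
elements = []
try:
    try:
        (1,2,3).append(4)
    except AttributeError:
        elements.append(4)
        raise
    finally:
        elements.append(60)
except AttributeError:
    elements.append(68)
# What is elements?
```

Step-by-step execution trace:
1. Inner try: `(1,2,3).append(4)` raises AttributeError.
2. Inner `except AttributeError` matches → `elements.append(4)` → elements = [4].
3. bare `raise` re-raises AttributeError.
4. Inner `finally` runs during unwinding: `elements.append(60)` → elements = [4, 60].
5. Outer `except AttributeError` matches → `elements.append(68)` → elements = [4, 60, 68].
Result: [4, 60, 68]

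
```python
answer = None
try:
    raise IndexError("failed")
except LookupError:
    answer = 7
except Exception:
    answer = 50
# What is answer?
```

Step-by-step execution trace:
1. `raise IndexError(...)` raises IndexError.
2. `except LookupError` matches (IndexError is a subclass of LookupError) → answer = 7.
3. `except Exception` is not reached.
Result: 7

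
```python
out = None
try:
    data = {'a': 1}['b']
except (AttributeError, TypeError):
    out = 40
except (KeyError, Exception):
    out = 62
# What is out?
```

Step-by-step execution trace:
1. `data = {'a': 1}['b']` raises KeyError.
2. `except (AttributeError, TypeError)` does not match KeyError; skipped.
3. `except (KeyError, Exception)` matches (KeyError is in the tuple) → out = 62.
Result: 62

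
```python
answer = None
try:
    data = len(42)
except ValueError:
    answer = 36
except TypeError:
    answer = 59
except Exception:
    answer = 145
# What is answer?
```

Step-by-step execution trace:
1. `data = len(42)` raises TypeError.
2. `except ValueError` does not match TypeError; skipped.
3. `except TypeError` matches → answer = 59.
4. Remaining except clauses are skipped.
Result: 59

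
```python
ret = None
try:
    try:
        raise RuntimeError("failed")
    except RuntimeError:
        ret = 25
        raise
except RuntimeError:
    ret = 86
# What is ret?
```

Step-by-step execution trace:
1. Inner try: `raise RuntimeError("failed")` raises RuntimeError.
2. Inner `except RuntimeError` matches → ret = 25.
3. bare `raise` re-raises the same RuntimeError.
4. Outer `except RuntimeError` matches → ret = 86.
Result: 86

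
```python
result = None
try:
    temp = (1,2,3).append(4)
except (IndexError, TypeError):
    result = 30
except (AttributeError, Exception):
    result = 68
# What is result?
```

Step-by-step execution trace:
1. `temp = (1,2,3).append(4)` raises AttributeError.
2. `except (IndexError, TypeError)` does not match AttributeError; skipped.
3. `except (AttributeError, Exception)` matches (AttributeError is in the tuple) → result = 68.
Result: 68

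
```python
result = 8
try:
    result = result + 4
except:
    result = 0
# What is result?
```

Step-by-step execution trace:
1. result starts at 8.
2. try: `result = result + 4` → result = 12. No exception raised.
3. `except` is skipped.
Result: 12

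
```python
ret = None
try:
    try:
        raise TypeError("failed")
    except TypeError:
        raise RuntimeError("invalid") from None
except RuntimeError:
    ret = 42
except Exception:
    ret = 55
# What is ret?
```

Step-by-step execution trace:
1. Inner try raises TypeError; inner `except TypeError` catches it.
2. `raise RuntimeError(...) from None` raises RuntimeError (from None suppresses __context__, but the active exception is still RuntimeError).
3. Outer `except RuntimeError` matches → ret = 42.
4. `except Exception` is not reached.
Result: 42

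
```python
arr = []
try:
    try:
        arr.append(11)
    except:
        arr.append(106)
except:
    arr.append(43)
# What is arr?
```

Step-by-step execution trace:
1. Inner try: `arr.append(11)` → arr = [11]. No exception raised.
2. Inner `except` is skipped.
3. Inner try completes normally; outer `except` is skipped.
Result: [11]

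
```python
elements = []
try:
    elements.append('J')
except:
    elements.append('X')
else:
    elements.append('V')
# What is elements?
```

Step-by-step execution trace:
1. try: `elements.append('J')` → elements = ['J']. No exception raised.
2. `except` is skipped.
3. `else` runs (try completed without exception): `elements.append('V')` → elements = ['J', 'V'].
Result: ['J', 'V']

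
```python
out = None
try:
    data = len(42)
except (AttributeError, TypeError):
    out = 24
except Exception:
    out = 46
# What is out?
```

Step-by-step execution trace:
1. `data = len(42)` raises TypeError.
2. `except (AttributeError, TypeError)` matches (TypeError is in the tuple) → out = 24.
3. `except Exception` is not reached.
Result: 24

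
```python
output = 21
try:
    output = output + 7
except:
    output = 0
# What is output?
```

Step-by-step execution trace:
1. output starts at 21.
2. try: `output = output + 7` → output = 28. No exception raised.
3. `except` is skipped.
Result: 28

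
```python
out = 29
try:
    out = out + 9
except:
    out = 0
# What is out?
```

Step-by-step execution trace:
1. out starts at 29.
2. try: `out = out + 9` → out = 38. No exception raised.
3. `except` is skipped.
Result: 38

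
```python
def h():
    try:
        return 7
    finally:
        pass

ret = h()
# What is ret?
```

Step-by-step execution trace:
1. `h()` enters try: `return 7` sets pending return value 7.
2. Before returning, `finally: pass` runs (no effect).
3. h() returns 7 → ret = 7.
Result: 7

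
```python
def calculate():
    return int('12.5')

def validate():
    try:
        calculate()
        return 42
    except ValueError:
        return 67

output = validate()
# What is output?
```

Step-by-step execution trace:
1. `validate()` calls `calculate()`.
2. `calculate()` evaluates `int('12.5')`, which raises ValueError; it propagates to the caller.
3. `return 42` is not reached.
4. `except ValueError` in validate matches → returns 67.
5. output = 67.
Result: 67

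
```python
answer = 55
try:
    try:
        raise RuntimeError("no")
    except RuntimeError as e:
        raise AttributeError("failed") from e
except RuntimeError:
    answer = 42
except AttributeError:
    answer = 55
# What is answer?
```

Step-by-step execution trace:
1. Inner try raises RuntimeError; inner `except RuntimeError as e` catches it.
2. `raise AttributeError(...) from e` raises AttributeError (RuntimeError is attached as __cause__, but only AttributeError is active).
3. Outer `except RuntimeError` does not match AttributeError; skipped.
4. Outer `except AttributeError` matches → answer = 55.
Result: 55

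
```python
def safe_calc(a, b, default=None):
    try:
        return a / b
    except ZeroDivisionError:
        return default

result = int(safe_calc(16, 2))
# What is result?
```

Step-by-step execution trace:
1. `safe_calc(16, 2)` enters try: `return 16 / 2` → returns 8.0. No exception raised.
2. `except ZeroDivisionError` is skipped.
3. `int(8.0)` → 8 → result = 8.
Result: 8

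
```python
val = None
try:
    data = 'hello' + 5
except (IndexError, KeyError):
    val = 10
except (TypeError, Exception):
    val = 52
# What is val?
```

Step-by-step execution trace:
1. `data = 'hello' + 5` raises TypeError.
2. `except (IndexError, KeyError)` does not match TypeError; skipped.
3. `except (TypeError, Exception)` matches (TypeError is in the tuple) → val = 52.
Result: 52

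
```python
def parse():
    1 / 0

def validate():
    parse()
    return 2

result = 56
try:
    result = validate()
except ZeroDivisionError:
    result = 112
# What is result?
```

Step-by-step execution trace:
1. result starts at 56.
2. try: `validate()` calls `parse()`.
3. `parse()` evaluates `1 / 0`, which raises ZeroDivisionError; it propagates through validate (uncaught).
4. `return 2` in validate is not reached; the assignment to result does not complete.
5. `except ZeroDivisionError` matches → result = 112.
Result: 112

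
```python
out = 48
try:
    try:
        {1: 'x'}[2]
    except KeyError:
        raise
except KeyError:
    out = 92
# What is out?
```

Step-by-step execution trace:
1. Inner try: `{1: 'x'}[2]` raises KeyError.
2. Inner `except KeyError` matches; bare `raise` re-raises the same KeyError.
3. Outer `except KeyError` matches → out = 92.
Result: 92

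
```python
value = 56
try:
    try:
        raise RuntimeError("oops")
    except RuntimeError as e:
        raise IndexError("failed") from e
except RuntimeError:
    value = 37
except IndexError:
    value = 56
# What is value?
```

Step-by-step execution trace:
1. Inner try raises RuntimeError; inner `except RuntimeError as e` catches it.
2. `raise IndexError(...) from e` raises IndexError (RuntimeError is attached as __cause__, but only IndexError is active).
3. Outer `except RuntimeError` does not match IndexError; skipped.
4. Outer `except IndexError` matches → value = 56.
Result: 56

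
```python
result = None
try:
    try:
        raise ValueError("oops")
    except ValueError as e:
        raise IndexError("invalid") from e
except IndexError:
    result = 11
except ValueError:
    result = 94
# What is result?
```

Step-by-step execution trace:
1. Inner try raises ValueError; inner `except ValueError as e` catches it.
2. `raise IndexError(...) from e` raises IndexError (ValueError is attached as __cause__, but only IndexError is active).
3. Outer `except IndexError` matches → result = 11.
4. `except ValueError` is not reached.
Result: 11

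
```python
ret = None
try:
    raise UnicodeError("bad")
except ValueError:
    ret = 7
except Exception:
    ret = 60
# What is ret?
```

Step-by-step execution trace:
1. `raise UnicodeError(...)` raises UnicodeError.
2. `except ValueError` matches (UnicodeError is a subclass of ValueError) → ret = 7.
3. `except Exception` is not reached.
Result: 7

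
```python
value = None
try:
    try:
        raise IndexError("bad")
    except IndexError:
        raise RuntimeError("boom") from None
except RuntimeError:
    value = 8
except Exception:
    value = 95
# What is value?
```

Step-by-step execution trace:
1. Inner try raises IndexError; inner `except IndexError` catches it.
2. `raise RuntimeError(...) from None` raises RuntimeError (from None suppresses __context__, but the active exception is still RuntimeError).
3. Outer `except RuntimeError` matches → value = 8.
4. `except Exception` is not reached.
Result: 8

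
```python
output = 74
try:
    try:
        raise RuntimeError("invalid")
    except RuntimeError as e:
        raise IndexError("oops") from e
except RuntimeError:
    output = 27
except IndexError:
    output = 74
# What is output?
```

Step-by-step execution trace:
1. Inner try raises RuntimeError; inner `except RuntimeError as e` catches it.
2. `raise IndexError(...) from e` raises IndexError (RuntimeError is attached as __cause__, but only IndexError is active).
3. Outer `except RuntimeError` does not match IndexError; skipped.
4. Outer `except IndexError` matches → output = 74.
Result: 74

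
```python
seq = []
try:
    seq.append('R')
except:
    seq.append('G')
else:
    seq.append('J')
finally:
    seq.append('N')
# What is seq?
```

Step-by-step execution trace:
1. try: `seq.append('R')` → seq = ['R']. No exception raised.
2. `except` is skipped.
3. `else` runs: `seq.append('J')` → seq = ['R', 'J'].
4. `finally` always runs: `seq.append('N')` → seq = ['R', 'J', 'N'].
Result: ['R', 'J', 'N']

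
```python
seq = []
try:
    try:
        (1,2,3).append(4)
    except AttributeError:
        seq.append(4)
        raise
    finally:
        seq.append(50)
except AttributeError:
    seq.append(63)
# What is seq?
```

Step-by-step execution trace:
1. Inner try: `(1,2,3).append(4)` raises AttributeError.
2. Inner `except AttributeError` matches → `seq.append(4)` → seq = [4].
3. bare `raise` re-raises AttributeError.
4. Inner `finally` runs during unwinding: `seq.append(50)` → seq = [4, 50].
5. Outer `except AttributeError` matches → `seq.append(63)` → seq = [4, 50, 63].
Result: [4, 50, 63]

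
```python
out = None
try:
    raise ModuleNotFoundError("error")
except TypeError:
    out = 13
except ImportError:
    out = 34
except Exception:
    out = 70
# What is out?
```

Step-by-step execution trace:
1. `raise ModuleNotFoundError(...)` raises ModuleNotFoundError.
2. `except TypeError` does not match (ModuleNotFoundError is not a subclass of TypeError); skipped.
3. `except ImportError` matches (ModuleNotFoundError is a subclass of ImportError) → out = 34.
4. `except Exception` is not reached.
Result: 34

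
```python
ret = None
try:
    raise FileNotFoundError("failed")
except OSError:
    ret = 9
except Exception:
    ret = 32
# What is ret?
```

Step-by-step execution trace:
1. `raise FileNotFoundError(...)` raises FileNotFoundError.
2. `except OSError` matches (FileNotFoundError is a subclass of OSError) → ret = 9.
3. `except Exception` is not reached.
Result: 9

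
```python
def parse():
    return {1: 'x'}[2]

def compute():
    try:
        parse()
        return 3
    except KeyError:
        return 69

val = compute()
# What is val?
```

Step-by-step execution trace:
1. `compute()` calls `parse()`.
2. `parse()` evaluates `{1: 'x'}[2]`, which raises KeyError; it propagates to the caller.
3. `return 3` is not reached.
4. `except KeyError` in compute matches → returns 69.
5. val = 69.
Result: 69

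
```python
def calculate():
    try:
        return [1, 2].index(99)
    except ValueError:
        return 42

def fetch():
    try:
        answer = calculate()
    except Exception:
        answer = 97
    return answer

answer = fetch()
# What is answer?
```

Step-by-step execution trace:
1. `fetch()` calls `calculate()`.
2. In calculate: `[1, 2].index(99)` raises ValueError; `except ValueError` catches it → returns 42.
3. In fetch: `answer = calculate()` → answer = 42. No exception reaches fetch.
4. `except Exception` is skipped; fetch returns 42.
5. answer = 42.
Result: 42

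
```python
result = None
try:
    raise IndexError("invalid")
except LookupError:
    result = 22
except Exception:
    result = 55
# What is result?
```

Step-by-step execution trace:
1. `raise IndexError(...)` raises IndexError.
2. `except LookupError` matches (IndexError is a subclass of LookupError) → result = 22.
3. `except Exception` is not reached.
Result: 22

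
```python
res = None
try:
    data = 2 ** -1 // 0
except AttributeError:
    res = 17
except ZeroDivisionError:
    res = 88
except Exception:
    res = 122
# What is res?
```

Step-by-step execution trace:
1. `data = 2 ** -1 // 0` raises ZeroDivisionError.
2. `except AttributeError` does not match ZeroDivisionError; skipped.
3. `except ZeroDivisionError` matches → res = 88.
4. Remaining except clauses are skipped.
Result: 88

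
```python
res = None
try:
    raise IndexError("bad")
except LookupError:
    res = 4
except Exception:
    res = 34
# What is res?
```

Step-by-step execution trace:
1. `raise IndexError(...)` raises IndexError.
2. `except LookupError` matches (IndexError is a subclass of LookupError) → res = 4.
3. `except Exception` is not reached.
Result: 4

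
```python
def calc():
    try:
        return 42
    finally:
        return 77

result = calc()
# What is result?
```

Step-by-step execution trace:
1. `calc()` enters try: `return 42` sets pending return value 42.
2. Before returning, `finally: return 77` runs and overrides the pending return.
3. calc() returns 77 → result = 77.
Result: 77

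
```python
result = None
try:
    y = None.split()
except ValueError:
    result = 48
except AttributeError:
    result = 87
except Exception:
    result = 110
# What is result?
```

Step-by-step execution trace:
1. `y = None.split()` raises AttributeError.
2. `except ValueError` does not match AttributeError; skipped.
3. `except AttributeError` matches → result = 87.
4. Remaining except clauses are skipped.
Result: 87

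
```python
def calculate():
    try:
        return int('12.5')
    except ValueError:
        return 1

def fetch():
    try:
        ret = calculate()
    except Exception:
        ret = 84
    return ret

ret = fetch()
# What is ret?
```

Step-by-step execution trace:
1. `fetch()` calls `calculate()`.
2. In calculate: `int('12.5')` raises ValueError; `except ValueError` catches it → returns 1.
3. In fetch: `ret = calculate()` → ret = 1. No exception reaches fetch.
4. `except Exception` is skipped; fetch returns 1.
5. ret = 1.
Result: 1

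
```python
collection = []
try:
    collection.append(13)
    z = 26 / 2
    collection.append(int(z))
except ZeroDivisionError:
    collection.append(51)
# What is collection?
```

Step-by-step execution trace:
1. try: `collection.append(13)` → collection = [13].
2. `z = 26 / 2` → z = 13.0. No exception raised.
3. `collection.append(int(z))` → collection = [13, 13].
4. `except ZeroDivisionError` is skipped (no exception was raised).
Result: [13, 13]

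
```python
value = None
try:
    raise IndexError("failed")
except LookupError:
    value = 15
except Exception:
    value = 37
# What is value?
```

Step-by-step execution trace:
1. `raise IndexError(...)` raises IndexError.
2. `except LookupError` matches (IndexError is a subclass of LookupError) → value = 15.
3. `except Exception` is not reached.
Result: 15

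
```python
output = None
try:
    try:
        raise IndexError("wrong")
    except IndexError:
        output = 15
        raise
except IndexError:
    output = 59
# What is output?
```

Step-by-step execution trace:
1. Inner try: `raise IndexError("wrong")` raises IndexError.
2. Inner `except IndexError` matches → output = 15.
3. bare `raise` re-raises the same IndexError.
4. Outer `except IndexError` matches → output = 59.
Result: 59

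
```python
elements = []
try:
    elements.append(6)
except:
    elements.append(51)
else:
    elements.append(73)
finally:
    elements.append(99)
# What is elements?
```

Step-by-step execution trace:
1. try: `elements.append(6)` → elements = [6]. No exception raised.
2. `except` is skipped.
3. `else` runs: `elements.append(73)` → elements = [6, 73].
4. `finally` always runs: `elements.append(99)` → elements = [6, 73, 99].
Result: [6, 73, 99]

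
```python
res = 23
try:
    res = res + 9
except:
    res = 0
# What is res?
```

Step-by-step execution trace:
1. res starts at 23.
2. try: `res = res + 9` → res = 32. No exception raised.
3. `except` is skipped.
Result: 32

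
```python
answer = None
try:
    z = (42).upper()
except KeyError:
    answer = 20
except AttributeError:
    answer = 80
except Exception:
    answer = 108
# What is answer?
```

Step-by-step execution trace:
1. `z = (42).upper()` raises AttributeError.
2. `except KeyError` does not match AttributeError; skipped.
3. `except AttributeError` matches → answer = 80.
4. Remaining except clauses are skipped.
Result: 80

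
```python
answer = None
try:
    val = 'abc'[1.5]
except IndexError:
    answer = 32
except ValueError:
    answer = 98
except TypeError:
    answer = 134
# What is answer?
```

Step-by-step execution trace:
1. `val = 'abc'[1.5]` raises TypeError.
2. `except IndexError` does not match TypeError; skipped.
3. `except ValueError` does not match TypeError; skipped.
4. `except TypeError` matches → answer = 134.
Result: 134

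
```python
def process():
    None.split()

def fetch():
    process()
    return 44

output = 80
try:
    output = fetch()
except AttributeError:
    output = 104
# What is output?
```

Step-by-step execution trace:
1. output starts at 80.
2. try: `fetch()` calls `process()`.
3. `process()` evaluates `None.split()`, which raises AttributeError; it propagates through fetch (uncaught).
4. `return 44` in fetch is not reached; the assignment to output does not complete.
5. `except AttributeError` matches → output = 104.
Result: 104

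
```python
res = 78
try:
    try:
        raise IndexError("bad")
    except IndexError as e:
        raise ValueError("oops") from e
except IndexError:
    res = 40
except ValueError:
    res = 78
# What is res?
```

Step-by-step execution trace:
1. Inner try raises IndexError; inner `except IndexError as e` catches it.
2. `raise ValueError(...) from e` raises ValueError (IndexError is attached as __cause__, but only ValueError is active).
3. Outer `except IndexError` does not match ValueError; skipped.
4. Outer `except ValueError` matches → res = 78.
Result: 78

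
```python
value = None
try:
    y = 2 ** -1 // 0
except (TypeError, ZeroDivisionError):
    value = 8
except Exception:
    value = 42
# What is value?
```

Step-by-step execution trace:
1. `y = 2 ** -1 // 0` raises ZeroDivisionError.
2. `except (TypeError, ZeroDivisionError)` matches (ZeroDivisionError is in the tuple) → value = 8.
3. `except Exception` is not reached.
Result: 8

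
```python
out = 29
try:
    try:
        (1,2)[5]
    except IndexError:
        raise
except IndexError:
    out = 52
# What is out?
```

Step-by-step execution trace:
1. Inner try: `(1,2)[5]` raises IndexError.
2. Inner `except IndexError` matches; bare `raise` re-raises the same IndexError.
3. Outer `except IndexError` matches → out = 52.
Result: 52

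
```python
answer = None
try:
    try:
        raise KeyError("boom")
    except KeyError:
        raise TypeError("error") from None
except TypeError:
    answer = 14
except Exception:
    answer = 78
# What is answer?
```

Step-by-step execution trace:
1. Inner try raises KeyError; inner `except KeyError` catches it.
2. `raise TypeError(...) from None` raises TypeError (from None suppresses __context__, but the active exception is still TypeError).
3. Outer `except TypeError` matches → answer = 14.
4. `except Exception` is not reached.
Result: 14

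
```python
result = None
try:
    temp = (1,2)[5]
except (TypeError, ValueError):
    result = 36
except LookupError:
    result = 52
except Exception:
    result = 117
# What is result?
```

Step-by-step execution trace:
1. `temp = (1,2)[5]` raises IndexError.
2. `except (TypeError, ValueError)` does not match IndexError; skipped.
3. `except LookupError` matches (IndexError is a subclass of LookupError) → result = 52.
4. `except Exception` is not reached.
Result: 52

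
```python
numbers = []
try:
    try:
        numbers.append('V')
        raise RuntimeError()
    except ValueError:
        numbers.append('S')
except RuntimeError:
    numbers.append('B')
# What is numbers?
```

Step-by-step execution trace:
1. Inner try: `numbers.append('V')` → numbers = ['V'].
2. `raise RuntimeError()` raises RuntimeError.
3. Inner `except ValueError` does not match RuntimeError; exception propagates to outer try.
4. Outer `except RuntimeError` matches → `numbers.append('B')` → numbers = ['V', 'B'].
Result: ['V', 'B']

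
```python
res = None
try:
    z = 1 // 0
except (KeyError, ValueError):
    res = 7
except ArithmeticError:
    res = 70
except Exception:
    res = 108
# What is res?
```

Step-by-step execution trace:
1. `z = 1 // 0` raises ZeroDivisionError.
2. `except (KeyError, ValueError)` does not match ZeroDivisionError; skipped.
3. `except ArithmeticError` matches (ZeroDivisionError is a subclass of ArithmeticError) → res = 70.
4. `except Exception` is not reached.
Result: 70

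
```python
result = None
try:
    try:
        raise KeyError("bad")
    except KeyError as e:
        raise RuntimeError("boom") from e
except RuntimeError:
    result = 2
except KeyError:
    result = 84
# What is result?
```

Step-by-step execution trace:
1. Inner try raises KeyError; inner `except KeyError as e` catches it.
2. `raise RuntimeError(...) from e` raises RuntimeError (KeyError is attached as __cause__, but only RuntimeError is active).
3. Outer `except RuntimeError` matches → result = 2.
4. `except KeyError` is not reached.
Result: 2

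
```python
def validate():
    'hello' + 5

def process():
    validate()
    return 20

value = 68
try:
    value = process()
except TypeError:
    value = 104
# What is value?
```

Step-by-step execution trace:
1. value starts at 68.
2. try: `process()` calls `validate()`.
3. `validate()` evaluates `'hello' + 5`, which raises TypeError; it propagates through process (uncaught).
4. `return 20` in process is not reached; the assignment to value does not complete.
5. `except TypeError` matches → value = 104.
Result: 104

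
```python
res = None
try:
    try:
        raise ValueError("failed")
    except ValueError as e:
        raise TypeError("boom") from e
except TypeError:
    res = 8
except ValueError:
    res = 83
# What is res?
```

Step-by-step execution trace:
1. Inner try raises ValueError; inner `except ValueError as e` catches it.
2. `raise TypeError(...) from e` raises TypeError (ValueError is attached as __cause__, but only TypeError is active).
3. Outer `except TypeError` matches → res = 8.
4. `except ValueError` is not reached.
Result: 8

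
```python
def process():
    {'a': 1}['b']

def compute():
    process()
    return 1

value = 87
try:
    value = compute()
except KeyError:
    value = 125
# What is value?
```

Step-by-step execution trace:
1. value starts at 87.
2. try: `compute()` calls `process()`.
3. `process()` evaluates `{'a': 1}['b']`, which raises KeyError; it propagates through compute (uncaught).
4. `return 1` in compute is not reached; the assignment to value does not complete.
5. `except KeyError` matches → value = 125.
Result: 125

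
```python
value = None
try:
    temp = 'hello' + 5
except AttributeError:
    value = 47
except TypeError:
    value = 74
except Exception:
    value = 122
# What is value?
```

Step-by-step execution trace:
1. `temp = 'hello' + 5` raises TypeError.
2. `except AttributeError` does not match TypeError; skipped.
3. `except TypeError` matches → value = 74.
4. Remaining except clauses are skipped.
Result: 74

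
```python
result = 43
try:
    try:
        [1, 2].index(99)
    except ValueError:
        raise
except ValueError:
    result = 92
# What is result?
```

Step-by-step execution trace:
1. Inner try: `[1, 2].index(99)` raises ValueError.
2. Inner `except ValueError` matches; bare `raise` re-raises the same ValueError.
3. Outer `except ValueError` matches → result = 92.
Result: 92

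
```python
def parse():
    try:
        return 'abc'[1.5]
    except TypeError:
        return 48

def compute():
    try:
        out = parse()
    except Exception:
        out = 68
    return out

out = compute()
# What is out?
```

Step-by-step execution trace:
1. `compute()` calls `parse()`.
2. In parse: `'abc'[1.5]` raises TypeError; `except TypeError` catches it → returns 48.
3. In compute: `out = parse()` → out = 48. No exception reaches compute.
4. `except Exception` is skipped; compute returns 48.
5. out = 48.
Result: 48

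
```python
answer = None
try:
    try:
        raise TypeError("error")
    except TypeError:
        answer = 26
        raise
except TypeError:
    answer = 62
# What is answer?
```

Step-by-step execution trace:
1. Inner try: `raise TypeError("error")` raises TypeError.
2. Inner `except TypeError` matches → answer = 26.
3. bare `raise` re-raises the same TypeError.
4. Outer `except TypeError` matches → answer = 62.
Result: 62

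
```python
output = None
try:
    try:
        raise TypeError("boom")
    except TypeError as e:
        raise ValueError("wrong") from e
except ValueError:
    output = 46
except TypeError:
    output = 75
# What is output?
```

Step-by-step execution trace:
1. Inner try raises TypeError; inner `except TypeError as e` catches it.
2. `raise ValueError(...) from e` raises ValueError (TypeError is attached as __cause__, but only ValueError is active).
3. Outer `except ValueError` matches → output = 46.
4. `except TypeError` is not reached.
Result: 46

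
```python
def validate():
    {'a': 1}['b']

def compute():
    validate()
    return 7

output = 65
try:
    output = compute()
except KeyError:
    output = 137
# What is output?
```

Step-by-step execution trace:
1. output starts at 65.
2. try: `compute()` calls `validate()`.
3. `validate()` evaluates `{'a': 1}['b']`, which raises KeyError; it propagates through compute (uncaught).
4. `return 7` in compute is not reached; the assignment to output does not complete.
5. `except KeyError` matches → output = 137.
Result: 137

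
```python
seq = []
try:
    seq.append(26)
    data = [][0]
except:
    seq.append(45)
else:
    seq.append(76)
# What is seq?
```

Step-by-step execution trace:
1. try: `seq.append(26)` → seq = [26].
2. `data = [][0]` raises IndexError.
3. bare `except` matches → `seq.append(45)` → seq = [26, 45].
4. `else` is skipped (an exception was raised).
Result: [26, 45]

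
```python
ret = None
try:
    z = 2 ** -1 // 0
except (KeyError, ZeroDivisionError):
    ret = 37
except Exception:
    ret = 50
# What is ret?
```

Step-by-step execution trace:
1. `z = 2 ** -1 // 0` raises ZeroDivisionError.
2. `except (KeyError, ZeroDivisionError)` matches (ZeroDivisionError is in the tuple) → ret = 37.
3. `except Exception` is not reached.
Result: 37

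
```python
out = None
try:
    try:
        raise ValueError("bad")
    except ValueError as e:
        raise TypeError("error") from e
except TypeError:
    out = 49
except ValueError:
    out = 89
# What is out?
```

Step-by-step execution trace:
1. Inner try raises ValueError; inner `except ValueError as e` catches it.
2. `raise TypeError(...) from e` raises TypeError (ValueError is attached as __cause__, but only TypeError is active).
3. Outer `except TypeError` matches → out = 49.
4. `except ValueError` is not reached.
Result: 49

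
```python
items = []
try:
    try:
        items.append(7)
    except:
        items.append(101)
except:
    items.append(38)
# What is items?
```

Step-by-step execution trace:
1. Inner try: `items.append(7)` → items = [7]. No exception raised.
2. Inner `except` is skipped.
3. Inner try completes normally; outer `except` is skipped.
Result: [7]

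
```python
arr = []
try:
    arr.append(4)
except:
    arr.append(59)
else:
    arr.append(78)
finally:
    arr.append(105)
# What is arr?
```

Step-by-step execution trace:
1. try: `arr.append(4)` → arr = [4]. No exception raised.
2. `except` is skipped.
3. `else` runs: `arr.append(78)` → arr = [4, 78].
4. `finally` always runs: `arr.append(105)` → arr = [4, 78, 105].
Result: [4, 78, 105]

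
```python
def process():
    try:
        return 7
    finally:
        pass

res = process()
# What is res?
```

Step-by-step execution trace:
1. `process()` enters try: `return 7` sets pending return value 7.
2. Before returning, `finally: pass` runs (no effect).
3. process() returns 7 → res = 7.
Result: 7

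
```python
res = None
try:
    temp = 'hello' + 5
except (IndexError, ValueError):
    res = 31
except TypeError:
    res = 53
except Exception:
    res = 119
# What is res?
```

Step-by-step execution trace:
1. `temp = 'hello' + 5` raises TypeError.
2. `except (IndexError, ValueError)` does not match TypeError; skipped.
3. `except TypeError` matches (exact type match) → res = 53.
4. `except Exception` is not reached.
Result: 53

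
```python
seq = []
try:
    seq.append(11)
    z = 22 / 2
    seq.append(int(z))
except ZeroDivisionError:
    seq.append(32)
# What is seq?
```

Step-by-step execution trace:
1. try: `seq.append(11)` → seq = [11].
2. `z = 22 / 2` → z = 11.0. No exception raised.
3. `seq.append(int(z))` → seq = [11, 11].
4. `except ZeroDivisionError` is skipped (no exception was raised).
Result: [11, 11]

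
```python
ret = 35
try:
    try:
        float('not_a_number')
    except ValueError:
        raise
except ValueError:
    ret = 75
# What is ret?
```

Step-by-step execution trace:
1. Inner try: `float('not_a_number')` raises ValueError.
2. Inner `except ValueError` matches; bare `raise` re-raises the same ValueError.
3. Outer `except ValueError` matches → ret = 75.
Result: 75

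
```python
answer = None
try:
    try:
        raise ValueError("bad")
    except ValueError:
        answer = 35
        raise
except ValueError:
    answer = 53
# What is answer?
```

Step-by-step execution trace:
1. Inner try: `raise ValueError("bad")` raises ValueError.
2. Inner `except ValueError` matches → answer = 35.
3. bare `raise` re-raises the same ValueError.
4. Outer `except ValueError` matches → answer = 53.
Result: 53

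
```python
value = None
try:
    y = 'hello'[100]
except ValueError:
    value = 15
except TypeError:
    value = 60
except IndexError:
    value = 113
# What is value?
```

Step-by-step execution trace:
1. `y = 'hello'[100]` raises IndexError.
2. `except ValueError` does not match IndexError; skipped.
3. `except TypeError` does not match IndexError; skipped.
4. `except IndexError` matches → value = 113.
Result: 113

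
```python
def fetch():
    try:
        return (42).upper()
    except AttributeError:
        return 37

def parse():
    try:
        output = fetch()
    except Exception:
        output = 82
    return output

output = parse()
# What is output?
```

Step-by-step execution trace:
1. `parse()` calls `fetch()`.
2. In fetch: `(42).upper()` raises AttributeError; `except AttributeError` catches it → returns 37.
3. In parse: `output = fetch()` → output = 37. No exception reaches parse.
4. `except Exception` is skipped; parse returns 37.
5. output = 37.
Result: 37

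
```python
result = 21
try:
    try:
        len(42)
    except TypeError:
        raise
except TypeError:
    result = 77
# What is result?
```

Step-by-step execution trace:
1. Inner try: `len(42)` raises TypeError.
2. Inner `except TypeError` matches; bare `raise` re-raises the same TypeError.
3. Outer `except TypeError` matches → result = 77.
Result: 77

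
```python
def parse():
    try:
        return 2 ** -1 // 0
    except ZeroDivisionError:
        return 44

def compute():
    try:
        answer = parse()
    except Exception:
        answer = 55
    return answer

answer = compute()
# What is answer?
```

Step-by-step execution trace:
1. `compute()` calls `parse()`.
2. In parse: `2 ** -1 // 0` raises ZeroDivisionError; `except ZeroDivisionError` catches it → returns 44.
3. In compute: `answer = parse()` → answer = 44. No exception reaches compute.
4. `except Exception` is skipped; compute returns 44.
5. answer = 44.
Result: 44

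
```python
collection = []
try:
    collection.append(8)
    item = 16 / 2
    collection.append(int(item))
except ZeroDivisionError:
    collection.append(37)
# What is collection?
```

Step-by-step execution trace:
1. try: `collection.append(8)` → collection = [8].
2. `item = 16 / 2` → item = 8.0. No exception raised.
3. `collection.append(int(item))` → collection = [8, 8].
4. `except ZeroDivisionError` is skipped (no exception was raised).
Result: [8, 8]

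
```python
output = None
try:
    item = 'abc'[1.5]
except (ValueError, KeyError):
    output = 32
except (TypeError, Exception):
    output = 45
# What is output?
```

Step-by-step execution trace:
1. `item = 'abc'[1.5]` raises TypeError.
2. `except (ValueError, KeyError)` does not match TypeError; skipped.
3. `except (TypeError, Exception)` matches (TypeError is in the tuple) → output = 45.
Result: 45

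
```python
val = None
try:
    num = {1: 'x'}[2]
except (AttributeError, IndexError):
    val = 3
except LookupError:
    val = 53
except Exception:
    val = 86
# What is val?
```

Step-by-step execution trace:
1. `num = {1: 'x'}[2]` raises KeyError.
2. `except (AttributeError, IndexError)` does not match KeyError; skipped.
3. `except LookupError` matches (KeyError is a subclass of LookupError) → val = 53.
4. `except Exception` is not reached.
Result: 53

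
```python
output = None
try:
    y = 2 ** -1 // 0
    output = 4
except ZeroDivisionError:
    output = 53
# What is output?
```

Step-by-step execution trace:
1. `y = 2 ** -1 // 0` raises ZeroDivisionError.
2. `output = 4` is not reached.
3. `except ZeroDivisionError` matches → output = 53.
Result: 53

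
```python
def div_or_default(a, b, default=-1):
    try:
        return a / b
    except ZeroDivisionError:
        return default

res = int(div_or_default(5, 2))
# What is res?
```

Step-by-step execution trace:
1. `div_or_default(5, 2)` enters try: `return 5 / 2` → returns 2.5. No exception raised.
2. `except ZeroDivisionError` is skipped.
3. `int(2.5)` → 2 → res = 2.
Result: 2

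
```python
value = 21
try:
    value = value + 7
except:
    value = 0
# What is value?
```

Step-by-step execution trace:
1. value starts at 21.
2. try: `value = value + 7` → value = 28. No exception raised.
3. `except` is skipped.
Result: 28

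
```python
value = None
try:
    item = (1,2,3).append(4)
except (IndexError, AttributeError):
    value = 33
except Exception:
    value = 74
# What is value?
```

Step-by-step execution trace:
1. `item = (1,2,3).append(4)` raises AttributeError.
2. `except (IndexError, AttributeError)` matches (AttributeError is in the tuple) → value = 33.
3. `except Exception` is not reached.
Result: 33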